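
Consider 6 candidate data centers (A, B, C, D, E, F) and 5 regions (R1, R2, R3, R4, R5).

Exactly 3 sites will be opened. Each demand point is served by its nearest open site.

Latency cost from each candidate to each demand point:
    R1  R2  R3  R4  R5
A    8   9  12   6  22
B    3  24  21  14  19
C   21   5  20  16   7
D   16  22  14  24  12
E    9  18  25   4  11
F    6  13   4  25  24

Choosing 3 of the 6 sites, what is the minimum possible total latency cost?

Open {C, E, F}.
  R1→F 6, R2→C 5, R3→F 4, R4→E 4, R5→C 7  ⇒ total 26.
Compare {A, C, F}: total 28.
Compare {A, B, C}: total 33.
No size-3 selection does better; minimum is 26.

26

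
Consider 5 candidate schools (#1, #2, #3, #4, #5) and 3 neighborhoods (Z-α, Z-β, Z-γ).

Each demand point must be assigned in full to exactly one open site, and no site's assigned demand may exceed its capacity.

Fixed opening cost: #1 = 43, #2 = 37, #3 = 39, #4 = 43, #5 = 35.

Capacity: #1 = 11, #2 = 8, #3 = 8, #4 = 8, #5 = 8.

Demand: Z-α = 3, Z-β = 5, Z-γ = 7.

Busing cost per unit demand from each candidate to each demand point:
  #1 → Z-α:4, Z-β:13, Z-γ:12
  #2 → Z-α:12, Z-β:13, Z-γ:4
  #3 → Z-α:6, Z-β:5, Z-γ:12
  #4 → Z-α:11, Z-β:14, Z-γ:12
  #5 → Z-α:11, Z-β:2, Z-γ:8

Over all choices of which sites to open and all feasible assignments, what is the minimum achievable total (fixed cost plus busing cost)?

Open {#2, #5}; cheapest assignment that respects the capacities:
  #2 (cap 8, load 7): Z-γ — cost 7×4 = 28
  #5 (cap 8, load 8): Z-α, Z-β — cost 3×11 + 5×2 = 43
  Shipping 71, fixed 72 → total 143.
  Any other capacity-feasible assignment to {#2, #5} ships for at least 71.
Compare {#2, #3}: its best feasible assignment gives total 147.
Compare {#1, #2, #5}: its best feasible assignment gives total 165.
Every other set of open sites that can feasibly serve all demand totals ≥ 147 even under its best assignment. Minimum: 143.

143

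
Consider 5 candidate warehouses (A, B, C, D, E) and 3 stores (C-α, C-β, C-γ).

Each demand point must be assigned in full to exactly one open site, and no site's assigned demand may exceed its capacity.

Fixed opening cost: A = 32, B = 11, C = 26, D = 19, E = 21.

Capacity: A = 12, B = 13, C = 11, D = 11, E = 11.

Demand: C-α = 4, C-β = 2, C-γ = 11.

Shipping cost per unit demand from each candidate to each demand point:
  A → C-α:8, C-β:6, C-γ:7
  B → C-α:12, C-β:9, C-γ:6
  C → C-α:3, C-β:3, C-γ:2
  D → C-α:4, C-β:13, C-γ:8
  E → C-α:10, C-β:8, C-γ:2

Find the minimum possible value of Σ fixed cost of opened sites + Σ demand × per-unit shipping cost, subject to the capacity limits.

Open {C, E}; cheapest assignment that respects the capacities:
  C (cap 11, load 6): C-α, C-β — cost 4×3 + 2×3 = 18
  E (cap 11, load 11): C-γ — cost 11×2 = 22
  Shipping 40, fixed 47 → total 87.
  Any other capacity-feasible assignment to {C, E} ships for at least 40.
Compare {B, C, E}: its best feasible assignment gives total 98.
Compare {D, E}: its best feasible assignment gives total 104.
Every other set of open sites that can feasibly serve all demand totals ≥ 98 even under its best assignment. Minimum: 87.

87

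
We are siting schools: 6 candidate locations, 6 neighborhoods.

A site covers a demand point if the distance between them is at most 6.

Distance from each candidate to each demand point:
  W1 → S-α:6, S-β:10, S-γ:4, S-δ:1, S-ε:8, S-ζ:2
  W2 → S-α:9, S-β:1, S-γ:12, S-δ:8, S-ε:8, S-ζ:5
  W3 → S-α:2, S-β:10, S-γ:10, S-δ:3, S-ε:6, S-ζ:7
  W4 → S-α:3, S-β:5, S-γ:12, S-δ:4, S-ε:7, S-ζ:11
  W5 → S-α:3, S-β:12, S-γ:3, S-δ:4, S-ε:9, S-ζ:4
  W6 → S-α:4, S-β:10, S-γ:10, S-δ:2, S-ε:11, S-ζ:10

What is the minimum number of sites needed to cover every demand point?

Coverage sets (demand points within 6 of each site):
  W1: {S-α, S-γ, S-δ, S-ζ}
  W2: {S-β, S-ζ}
  W3: {S-α, S-δ, S-ε}
  W4: {S-α, S-β, S-δ}
  W5: {S-α, S-γ, S-δ, S-ζ}
  W6: {S-α, S-δ}
No 2 sites suffice: every size-2 union leaves at least one demand point uncovered.
But {W1, W2, W3} covers everything, so the minimum is 3.

3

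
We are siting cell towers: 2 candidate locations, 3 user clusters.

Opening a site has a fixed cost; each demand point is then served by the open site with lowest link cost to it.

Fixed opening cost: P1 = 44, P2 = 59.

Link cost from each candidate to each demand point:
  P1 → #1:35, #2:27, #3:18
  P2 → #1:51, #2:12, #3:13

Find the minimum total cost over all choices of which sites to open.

Open {P1}: assign each demand point to its cheapest open site.
  #1→P1 35, #2→P1 27, #3→P1 18
  link cost 80, fixed 44 → total 124.
Compare {P2}: link cost 76 + fixed 59 = 135.
Compare {P1, P2}: link cost 60 + fixed 103 = 163.

124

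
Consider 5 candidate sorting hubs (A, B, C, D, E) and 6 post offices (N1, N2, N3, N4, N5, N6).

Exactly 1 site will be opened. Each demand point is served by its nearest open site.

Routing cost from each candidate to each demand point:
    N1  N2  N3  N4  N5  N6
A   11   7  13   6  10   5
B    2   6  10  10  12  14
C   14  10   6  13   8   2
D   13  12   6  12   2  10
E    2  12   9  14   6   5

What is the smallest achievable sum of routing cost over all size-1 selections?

Open {E}.
  N1→E 2, N2→E 12, N3→E 9, N4→E 14, N5→E 6, N6→E 5  ⇒ total 48.
Compare {A}: total 52.
Compare {C}: total 53.
No size-1 selection does better; minimum is 48.

48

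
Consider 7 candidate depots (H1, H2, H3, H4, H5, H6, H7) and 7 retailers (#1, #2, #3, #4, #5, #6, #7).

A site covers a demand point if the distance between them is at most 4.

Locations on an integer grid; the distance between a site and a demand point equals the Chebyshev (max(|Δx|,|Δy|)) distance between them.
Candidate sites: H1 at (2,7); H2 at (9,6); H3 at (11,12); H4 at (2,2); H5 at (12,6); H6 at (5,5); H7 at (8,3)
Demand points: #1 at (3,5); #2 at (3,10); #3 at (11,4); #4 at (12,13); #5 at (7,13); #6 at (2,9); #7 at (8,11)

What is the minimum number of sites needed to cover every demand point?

3

Coverage sets (demand points within 4 of each site):
  H1: {#1, #2, #6}
  H2: {#3}
  H3: {#4, #5, #7}
  H4: {#1}
  H5: {#3}
  H6: {#1, #6}
  H7: {#3}
No 2 sites suffice: every size-2 union leaves at least one demand point uncovered.
But {H1, H2, H3} covers everything, so the minimum is 3.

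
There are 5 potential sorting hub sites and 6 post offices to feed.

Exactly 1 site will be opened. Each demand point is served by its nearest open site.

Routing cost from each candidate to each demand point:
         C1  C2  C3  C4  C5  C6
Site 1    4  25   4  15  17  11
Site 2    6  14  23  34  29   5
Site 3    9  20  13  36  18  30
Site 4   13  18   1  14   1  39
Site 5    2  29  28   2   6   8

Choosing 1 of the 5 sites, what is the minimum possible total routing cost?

Open {Site 5}.
  C1→Site 5 2, C2→Site 5 29, C3→Site 5 28, C4→Site 5 2, C5→Site 5 6, C6→Site 5 8  ⇒ total 75.
Compare {Site 1}: total 76.
Compare {Site 4}: total 86.
No size-1 selection does better; minimum is 75.

75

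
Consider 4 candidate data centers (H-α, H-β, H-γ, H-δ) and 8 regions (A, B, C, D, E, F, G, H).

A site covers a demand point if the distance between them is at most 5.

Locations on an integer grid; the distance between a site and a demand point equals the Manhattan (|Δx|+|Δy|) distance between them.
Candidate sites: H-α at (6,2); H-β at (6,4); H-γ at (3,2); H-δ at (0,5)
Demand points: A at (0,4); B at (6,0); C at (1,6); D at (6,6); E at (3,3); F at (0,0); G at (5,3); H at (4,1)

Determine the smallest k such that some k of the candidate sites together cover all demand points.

2

Coverage sets (demand points within 5 of each site):
  H-α: {B, D, E, G, H}
  H-β: {B, D, E, G, H}
  H-γ: {A, B, E, F, G, H}
  H-δ: {A, C, E, F}
No single site covers all 8 demand points.
But {H-α, H-δ} covers everything, so the minimum is 2.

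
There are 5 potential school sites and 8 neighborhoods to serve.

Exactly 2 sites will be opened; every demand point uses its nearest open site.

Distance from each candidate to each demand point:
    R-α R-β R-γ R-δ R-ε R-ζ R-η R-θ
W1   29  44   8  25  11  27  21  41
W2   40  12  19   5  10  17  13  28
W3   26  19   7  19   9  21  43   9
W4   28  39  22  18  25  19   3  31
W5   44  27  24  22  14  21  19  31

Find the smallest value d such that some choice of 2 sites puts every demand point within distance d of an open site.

26

Open {W1, W3}.
  Farthest demand point is R-α at distance 26 (to W3); all others are ≤ 26.
With {W2, W3} the worst case is 26.
With {W3, W4} the worst case is 26.
No size-2 selection achieves below 26.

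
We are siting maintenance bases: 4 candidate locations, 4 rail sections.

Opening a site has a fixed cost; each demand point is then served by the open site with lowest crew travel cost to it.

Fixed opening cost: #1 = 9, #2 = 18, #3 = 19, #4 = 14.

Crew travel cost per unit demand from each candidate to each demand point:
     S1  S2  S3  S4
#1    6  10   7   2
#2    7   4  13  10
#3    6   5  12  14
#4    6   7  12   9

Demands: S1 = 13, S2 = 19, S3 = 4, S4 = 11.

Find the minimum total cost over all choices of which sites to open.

231

Open {#1, #2}: assign each demand point to its cheapest open site.
  S1→#1 13×6=78, S2→#2 19×4=76, S3→#1 4×7=28, S4→#1 11×2=22
  crew travel cost 204, fixed 27 → total 231.
Compare {#1, #2, #4}: crew travel cost 204 + fixed 41 = 245.
Compare {#1, #2, #3}: crew travel cost 204 + fixed 46 = 250.
Compare {#1, #3}: crew travel cost 223 + fixed 28 = 251.
All other subsets cost ≥ 245. Minimum total cost: 231.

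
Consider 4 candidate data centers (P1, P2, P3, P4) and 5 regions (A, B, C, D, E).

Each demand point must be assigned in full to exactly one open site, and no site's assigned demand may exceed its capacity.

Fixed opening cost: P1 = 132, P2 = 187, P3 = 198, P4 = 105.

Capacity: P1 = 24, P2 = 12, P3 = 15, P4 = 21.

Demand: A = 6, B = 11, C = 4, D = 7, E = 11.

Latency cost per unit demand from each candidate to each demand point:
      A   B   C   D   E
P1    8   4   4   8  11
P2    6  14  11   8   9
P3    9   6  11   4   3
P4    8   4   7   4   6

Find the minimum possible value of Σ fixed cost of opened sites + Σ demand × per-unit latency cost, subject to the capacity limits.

Open {P1, P4}; cheapest assignment that respects the capacities:
  P1 (cap 24, load 21): A, B, C — cost 6×8 + 11×4 + 4×4 = 108
  P4 (cap 21, load 18): D, E — cost 7×4 + 11×6 = 94
  Shipping 202, fixed 237 → total 439.
  Any other capacity-feasible assignment to {P1, P4} ships for at least 202.
Compare {P1, P3}: its best feasible assignment gives total 555.
Compare {P1, P3, P4}: its best feasible assignment gives total 604.
Every other set of open sites that can feasibly serve all demand totals ≥ 555 even under its best assignment. Minimum: 439.

439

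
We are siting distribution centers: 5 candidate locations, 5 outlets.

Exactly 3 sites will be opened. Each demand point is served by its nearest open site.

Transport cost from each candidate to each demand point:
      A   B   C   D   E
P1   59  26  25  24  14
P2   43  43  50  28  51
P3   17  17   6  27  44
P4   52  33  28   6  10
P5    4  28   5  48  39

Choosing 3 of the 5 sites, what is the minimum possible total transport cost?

Open {P3, P4, P5}.
  A→P5 4, B→P3 17, C→P5 5, D→P4 6, E→P4 10  ⇒ total 42.
Compare {P1, P4, P5}: total 51.
Compare {P2, P4, P5}: total 53.
No size-3 selection does better; minimum is 42.

42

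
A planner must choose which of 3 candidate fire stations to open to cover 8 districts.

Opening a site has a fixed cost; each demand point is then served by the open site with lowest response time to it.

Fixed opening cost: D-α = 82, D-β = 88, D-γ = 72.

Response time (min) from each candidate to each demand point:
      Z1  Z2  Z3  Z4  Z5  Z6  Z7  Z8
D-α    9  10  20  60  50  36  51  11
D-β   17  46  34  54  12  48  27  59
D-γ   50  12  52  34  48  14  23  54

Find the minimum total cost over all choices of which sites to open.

Open {D-α, D-γ}: assign each demand point to its cheapest open site.
  Z1→D-α 9, Z2→D-α 10, Z3→D-α 20, Z4→D-γ 34, Z5→D-γ 48, Z6→D-γ 14, Z7→D-γ 23, Z8→D-α 11
  response time 169, fixed 154 → total 323.
Compare {D-α}: response time 247 + fixed 82 = 329.
Compare {D-α, D-β}: response time 179 + fixed 170 = 349.
Compare {D-γ}: response time 287 + fixed 72 = 359.
All other subsets cost ≥ 329. Minimum total cost: 323.

323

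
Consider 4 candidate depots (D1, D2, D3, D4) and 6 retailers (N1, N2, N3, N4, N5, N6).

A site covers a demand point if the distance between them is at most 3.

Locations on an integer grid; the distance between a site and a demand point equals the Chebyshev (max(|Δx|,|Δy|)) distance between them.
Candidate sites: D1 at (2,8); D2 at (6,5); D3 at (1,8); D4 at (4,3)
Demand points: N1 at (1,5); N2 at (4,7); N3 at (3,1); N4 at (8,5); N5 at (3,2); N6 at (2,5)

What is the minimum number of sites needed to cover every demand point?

Coverage sets (demand points within 3 of each site):
  D1: {N1, N2, N6}
  D2: {N2, N4, N5}
  D3: {N1, N2, N6}
  D4: {N1, N3, N5, N6}
No single site covers all 6 demand points.
But {D2, D4} covers everything, so the minimum is 2.

2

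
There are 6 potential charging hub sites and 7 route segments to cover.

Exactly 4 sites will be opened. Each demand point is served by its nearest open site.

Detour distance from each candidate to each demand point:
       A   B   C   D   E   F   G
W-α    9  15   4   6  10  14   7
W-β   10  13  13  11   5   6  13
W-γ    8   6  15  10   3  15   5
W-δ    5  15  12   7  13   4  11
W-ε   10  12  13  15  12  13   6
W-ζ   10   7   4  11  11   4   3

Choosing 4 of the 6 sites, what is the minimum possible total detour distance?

31

Open {W-α, W-γ, W-δ, W-ζ}.
  A→W-δ 5, B→W-γ 6, C→W-α 4, D→W-α 6, E→W-γ 3, F→W-δ 4, G→W-ζ 3  ⇒ total 31.
Compare {W-β, W-γ, W-δ, W-ζ}: total 32.
Compare {W-γ, W-δ, W-ε, W-ζ}: total 32.
No size-4 selection does better; minimum is 31.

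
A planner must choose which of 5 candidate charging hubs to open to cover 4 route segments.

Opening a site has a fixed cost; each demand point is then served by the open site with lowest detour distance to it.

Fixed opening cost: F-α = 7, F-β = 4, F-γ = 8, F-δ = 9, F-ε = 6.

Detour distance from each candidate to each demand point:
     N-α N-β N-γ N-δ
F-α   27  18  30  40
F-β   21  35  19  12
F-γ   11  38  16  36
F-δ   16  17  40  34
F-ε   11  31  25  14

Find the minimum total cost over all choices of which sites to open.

Open {F-α, F-β, F-γ}: assign each demand point to its cheapest open site.
  N-α→F-γ 11, N-β→F-α 18, N-γ→F-γ 16, N-δ→F-β 12
  detour distance 57, fixed 19 → total 76.
Compare {F-β, F-δ}: detour distance 64 + fixed 13 = 77.
Compare {F-α, F-β, F-ε}: detour distance 60 + fixed 17 = 77.
Compare {F-β, F-γ, F-δ}: detour distance 56 + fixed 21 = 77.
All other subsets cost ≥ 77. Minimum total cost: 76.

76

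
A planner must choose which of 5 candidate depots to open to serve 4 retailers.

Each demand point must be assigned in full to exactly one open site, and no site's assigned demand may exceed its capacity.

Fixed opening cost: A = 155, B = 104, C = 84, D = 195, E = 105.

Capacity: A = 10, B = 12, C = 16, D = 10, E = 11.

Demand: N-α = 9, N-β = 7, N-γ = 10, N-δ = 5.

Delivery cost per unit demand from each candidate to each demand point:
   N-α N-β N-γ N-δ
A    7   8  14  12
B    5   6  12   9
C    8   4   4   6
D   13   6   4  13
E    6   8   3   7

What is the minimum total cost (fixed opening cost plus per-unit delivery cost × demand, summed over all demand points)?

426

Open {B, C, E}; cheapest assignment that respects the capacities:
  B (cap 12, load 9): N-α — cost 9×5 = 45
  C (cap 16, load 12): N-β, N-δ — cost 7×4 + 5×6 = 58
  E (cap 11, load 10): N-γ — cost 10×3 = 30
  Shipping 133, fixed 293 → total 426.
  Any other capacity-feasible assignment to {B, C, E} ships for at least 133.
Compare {A, C, E}: its best feasible assignment gives total 495.
Compare {A, B, C}: its best feasible assignment gives total 514.
Every other set of open sites that can feasibly serve all demand totals ≥ 495 even under its best assignment. Minimum: 426.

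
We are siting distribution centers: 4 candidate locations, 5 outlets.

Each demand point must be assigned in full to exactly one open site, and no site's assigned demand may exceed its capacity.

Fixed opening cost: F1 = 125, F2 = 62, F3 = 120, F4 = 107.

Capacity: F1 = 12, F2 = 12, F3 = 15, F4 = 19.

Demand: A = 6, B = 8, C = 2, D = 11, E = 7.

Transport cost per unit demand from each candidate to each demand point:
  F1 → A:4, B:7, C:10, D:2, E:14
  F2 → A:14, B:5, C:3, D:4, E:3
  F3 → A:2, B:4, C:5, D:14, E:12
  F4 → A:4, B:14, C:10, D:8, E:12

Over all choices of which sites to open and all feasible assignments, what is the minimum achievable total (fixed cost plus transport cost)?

Open {F1, F2, F3}; cheapest assignment that respects the capacities:
  F1 (cap 12, load 11): D — cost 11×2 = 22
  F2 (cap 12, load 9): C, E — cost 2×3 + 7×3 = 27
  F3 (cap 15, load 14): A, B — cost 6×2 + 8×4 = 44
  Shipping 93, fixed 307 → total 400.
  Any other capacity-feasible assignment to {F1, F2, F3} ships for at least 93.
Compare {F2, F3, F4}: its best feasible assignment gives total 448.
Compare {F1, F2, F4}: its best feasible assignment gives total 470.
Every other set of open sites that can feasibly serve all demand totals ≥ 448 even under its best assignment. Minimum: 400.

400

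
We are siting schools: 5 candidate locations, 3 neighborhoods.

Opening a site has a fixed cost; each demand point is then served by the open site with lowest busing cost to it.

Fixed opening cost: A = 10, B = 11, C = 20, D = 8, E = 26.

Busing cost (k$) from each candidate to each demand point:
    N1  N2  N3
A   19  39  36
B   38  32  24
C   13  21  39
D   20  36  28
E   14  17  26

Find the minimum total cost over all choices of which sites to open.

Open {E}: assign each demand point to its cheapest open site.
  N1→E 14, N2→E 17, N3→E 26
  busing cost 57, fixed 26 → total 83.
Compare {B, C}: busing cost 58 + fixed 31 = 89.
Compare {C, D}: busing cost 62 + fixed 28 = 90.
Compare {D, E}: busing cost 57 + fixed 34 = 91.
All other subsets cost ≥ 89. Minimum total cost: 83.

83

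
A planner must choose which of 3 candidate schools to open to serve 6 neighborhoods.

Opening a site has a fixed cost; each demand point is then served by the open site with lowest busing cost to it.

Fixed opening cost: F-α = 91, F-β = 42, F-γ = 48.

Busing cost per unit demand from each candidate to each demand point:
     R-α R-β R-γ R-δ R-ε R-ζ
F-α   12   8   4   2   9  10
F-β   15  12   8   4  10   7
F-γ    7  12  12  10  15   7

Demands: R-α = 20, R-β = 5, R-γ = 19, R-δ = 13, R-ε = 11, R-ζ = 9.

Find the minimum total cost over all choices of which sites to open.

583

Open {F-α, F-γ}: assign each demand point to its cheapest open site.
  R-α→F-γ 20×7=140, R-β→F-α 5×8=40, R-γ→F-α 19×4=76, R-δ→F-α 13×2=26, R-ε→F-α 11×9=99, R-ζ→F-γ 9×7=63
  busing cost 444, fixed 139 → total 583.
Compare {F-α, F-β, F-γ}: busing cost 444 + fixed 181 = 625.
Compare {F-α}: busing cost 571 + fixed 91 = 662.
Compare {F-β, F-γ}: busing cost 577 + fixed 90 = 667.
All other subsets cost ≥ 625. Minimum total cost: 583.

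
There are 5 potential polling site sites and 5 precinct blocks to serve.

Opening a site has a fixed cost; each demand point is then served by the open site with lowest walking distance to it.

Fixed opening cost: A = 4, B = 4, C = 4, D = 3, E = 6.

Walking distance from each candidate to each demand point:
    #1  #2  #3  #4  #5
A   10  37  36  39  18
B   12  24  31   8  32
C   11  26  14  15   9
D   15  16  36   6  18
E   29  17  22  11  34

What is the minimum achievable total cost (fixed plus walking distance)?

Open {C, D}: assign each demand point to its cheapest open site.
  #1→C 11, #2→D 16, #3→C 14, #4→D 6, #5→C 9
  walking distance 56, fixed 7 → total 63.
Compare {A, C, D}: walking distance 55 + fixed 11 = 66.
Compare {B, C, D}: walking distance 56 + fixed 11 = 67.
Compare {C, D, E}: walking distance 56 + fixed 13 = 69.
All other subsets cost ≥ 66. Minimum total cost: 63.

63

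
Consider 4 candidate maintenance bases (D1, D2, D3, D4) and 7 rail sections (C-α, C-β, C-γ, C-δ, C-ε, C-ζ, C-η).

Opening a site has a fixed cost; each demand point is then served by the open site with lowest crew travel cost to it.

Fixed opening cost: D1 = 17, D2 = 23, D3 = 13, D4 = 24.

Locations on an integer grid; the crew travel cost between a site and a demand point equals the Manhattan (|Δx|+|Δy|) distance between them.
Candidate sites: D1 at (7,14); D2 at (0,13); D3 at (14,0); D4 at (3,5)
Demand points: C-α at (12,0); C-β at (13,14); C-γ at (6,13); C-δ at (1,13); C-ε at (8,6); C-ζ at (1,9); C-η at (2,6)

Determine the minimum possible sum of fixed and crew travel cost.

Open {D1, D3}: assign each demand point to its cheapest open site.
  C-α→D3 2, C-β→D1 6, C-γ→D1 2, C-δ→D1 7, C-ε→D1 9, C-ζ→D1 11, C-η→D1 13
  crew travel cost 50, fixed 30 → total 80.
Compare {D1}: crew travel cost 67 + fixed 17 = 84.
Compare {D1, D4}: crew travel cost 43 + fixed 41 = 84.
Compare {D2, D3}: crew travel cost 49 + fixed 36 = 85.
All other subsets cost ≥ 84. Minimum total cost: 80.

80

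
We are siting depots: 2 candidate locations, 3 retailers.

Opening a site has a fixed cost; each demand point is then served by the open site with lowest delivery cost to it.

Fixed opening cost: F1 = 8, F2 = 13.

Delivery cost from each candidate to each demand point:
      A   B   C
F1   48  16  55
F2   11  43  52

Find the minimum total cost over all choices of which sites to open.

Open {F1, F2}: assign each demand point to its cheapest open site.
  A→F2 11, B→F1 16, C→F2 52
  delivery cost 79, fixed 21 → total 100.
Compare {F2}: delivery cost 106 + fixed 13 = 119.
Compare {F1}: delivery cost 119 + fixed 8 = 127.

100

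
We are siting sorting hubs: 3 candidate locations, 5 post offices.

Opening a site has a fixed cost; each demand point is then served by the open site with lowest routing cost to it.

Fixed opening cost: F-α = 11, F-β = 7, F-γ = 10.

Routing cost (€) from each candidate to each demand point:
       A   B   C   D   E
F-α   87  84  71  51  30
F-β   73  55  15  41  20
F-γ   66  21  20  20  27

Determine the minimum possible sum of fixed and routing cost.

159

Open {F-β, F-γ}: assign each demand point to its cheapest open site.
  A→F-γ 66, B→F-γ 21, C→F-β 15, D→F-γ 20, E→F-β 20
  routing cost 142, fixed 17 → total 159.
Compare {F-γ}: routing cost 154 + fixed 10 = 164.
Compare {F-α, F-β, F-γ}: routing cost 142 + fixed 28 = 170.
Compare {F-α, F-γ}: routing cost 154 + fixed 21 = 175.
All other subsets cost ≥ 164. Minimum total cost: 159.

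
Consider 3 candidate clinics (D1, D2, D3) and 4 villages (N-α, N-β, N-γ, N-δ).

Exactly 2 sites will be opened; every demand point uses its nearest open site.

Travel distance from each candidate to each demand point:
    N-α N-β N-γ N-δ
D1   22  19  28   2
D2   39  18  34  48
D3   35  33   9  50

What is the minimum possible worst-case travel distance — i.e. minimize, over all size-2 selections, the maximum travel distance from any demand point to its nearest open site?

Open {D1, D3}.
  Farthest demand point is N-α at travel distance 22 (to D1); all others are ≤ 22.
With {D1, D2} the worst case is 28.
With {D2, D3} the worst case is 48.
No size-2 selection achieves below 22.

22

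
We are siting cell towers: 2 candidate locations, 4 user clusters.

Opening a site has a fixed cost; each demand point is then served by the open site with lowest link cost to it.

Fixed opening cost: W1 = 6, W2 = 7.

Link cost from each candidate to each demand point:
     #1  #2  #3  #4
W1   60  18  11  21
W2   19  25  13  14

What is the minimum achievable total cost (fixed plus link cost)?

Open {W1, W2}: assign each demand point to its cheapest open site.
  #1→W2 19, #2→W1 18, #3→W1 11, #4→W2 14
  link cost 62, fixed 13 → total 75.
Compare {W2}: link cost 71 + fixed 7 = 78.
Compare {W1}: link cost 110 + fixed 6 = 116.

75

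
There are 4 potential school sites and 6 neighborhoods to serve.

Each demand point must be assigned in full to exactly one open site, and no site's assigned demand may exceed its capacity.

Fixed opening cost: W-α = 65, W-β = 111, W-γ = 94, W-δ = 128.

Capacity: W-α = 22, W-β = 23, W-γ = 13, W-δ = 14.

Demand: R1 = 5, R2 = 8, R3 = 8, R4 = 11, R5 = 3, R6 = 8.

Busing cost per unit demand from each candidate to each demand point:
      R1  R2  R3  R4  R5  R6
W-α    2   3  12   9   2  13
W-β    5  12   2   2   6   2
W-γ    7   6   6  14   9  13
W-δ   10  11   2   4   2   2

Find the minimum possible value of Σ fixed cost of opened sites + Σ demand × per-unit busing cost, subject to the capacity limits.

362

Open {W-α, W-β}; cheapest assignment that respects the capacities:
  W-α (cap 22, load 21): R1, R2, R3 — cost 5×2 + 8×3 + 8×12 = 130
  W-β (cap 23, load 22): R4, R5, R6 — cost 11×2 + 3×6 + 8×2 = 56
  Shipping 186, fixed 176 → total 362.
  Any other capacity-feasible assignment to {W-α, W-β} ships for at least 186.
Compare {W-α, W-β, W-γ}: its best feasible assignment gives total 396.
Compare {W-α, W-β, W-δ}: its best feasible assignment gives total 398.
Every other set of open sites that can feasibly serve all demand totals ≥ 396 even under its best assignment. Minimum: 362.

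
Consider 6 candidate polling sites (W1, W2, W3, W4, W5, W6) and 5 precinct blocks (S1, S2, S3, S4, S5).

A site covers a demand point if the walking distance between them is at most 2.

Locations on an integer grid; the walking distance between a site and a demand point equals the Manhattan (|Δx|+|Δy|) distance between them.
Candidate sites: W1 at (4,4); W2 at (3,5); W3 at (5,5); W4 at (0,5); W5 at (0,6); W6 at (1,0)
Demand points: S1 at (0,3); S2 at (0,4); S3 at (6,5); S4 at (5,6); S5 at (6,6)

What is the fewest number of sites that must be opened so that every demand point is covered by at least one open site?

Coverage sets (demand points within 2 of each site):
  W1: {}
  W2: {}
  W3: {S3, S4, S5}
  W4: {S1, S2}
  W5: {S2}
  W6: {}
No single site covers all 5 demand points.
But {W3, W4} covers everything, so the minimum is 2.

2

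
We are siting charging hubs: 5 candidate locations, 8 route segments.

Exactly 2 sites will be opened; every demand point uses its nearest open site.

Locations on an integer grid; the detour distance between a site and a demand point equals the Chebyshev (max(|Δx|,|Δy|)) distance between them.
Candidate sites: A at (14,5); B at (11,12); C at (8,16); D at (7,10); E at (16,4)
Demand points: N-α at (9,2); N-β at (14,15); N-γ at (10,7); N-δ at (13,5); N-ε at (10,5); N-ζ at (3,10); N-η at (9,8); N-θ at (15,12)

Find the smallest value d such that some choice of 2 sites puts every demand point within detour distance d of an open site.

Open {A, C}.
  Farthest demand point is N-θ at detour distance 7 (to A); all others are ≤ 7.
With {A, D} the worst case is 7.
With {C, E} the worst case is 7.
No size-2 selection achieves below 7.

7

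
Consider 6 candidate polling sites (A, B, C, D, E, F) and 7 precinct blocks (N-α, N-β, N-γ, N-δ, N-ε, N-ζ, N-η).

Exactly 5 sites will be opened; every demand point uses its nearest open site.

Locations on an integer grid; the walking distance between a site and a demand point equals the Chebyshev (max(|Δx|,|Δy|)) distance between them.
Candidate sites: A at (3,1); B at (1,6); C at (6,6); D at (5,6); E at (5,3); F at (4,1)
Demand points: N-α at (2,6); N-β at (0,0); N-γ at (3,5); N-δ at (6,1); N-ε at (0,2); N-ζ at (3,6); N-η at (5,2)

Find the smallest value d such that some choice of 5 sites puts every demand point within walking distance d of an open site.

3

Open {A, B, C, D, E}.
  Farthest demand point is N-β at walking distance 3 (to A); all others are ≤ 3.
With {A, B, C, D, F} the worst case is 3.
With {A, B, C, E, F} the worst case is 3.
No size-5 selection achieves below 3.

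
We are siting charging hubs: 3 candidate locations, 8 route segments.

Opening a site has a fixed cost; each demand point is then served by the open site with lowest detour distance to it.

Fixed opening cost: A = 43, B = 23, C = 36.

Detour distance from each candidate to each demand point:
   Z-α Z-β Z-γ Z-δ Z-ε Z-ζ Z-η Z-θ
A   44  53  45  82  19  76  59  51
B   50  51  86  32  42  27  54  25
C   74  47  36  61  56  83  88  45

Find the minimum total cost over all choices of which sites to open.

Open {A, B}: assign each demand point to its cheapest open site.
  Z-α→A 44, Z-β→B 51, Z-γ→A 45, Z-δ→B 32, Z-ε→A 19, Z-ζ→B 27, Z-η→B 54, Z-θ→B 25
  detour distance 297, fixed 66 → total 363.
Compare {B, C}: detour distance 313 + fixed 59 = 372.
Compare {A, B, C}: detour distance 284 + fixed 102 = 386.
Compare {B}: detour distance 367 + fixed 23 = 390.
All other subsets cost ≥ 372. Minimum total cost: 363.

363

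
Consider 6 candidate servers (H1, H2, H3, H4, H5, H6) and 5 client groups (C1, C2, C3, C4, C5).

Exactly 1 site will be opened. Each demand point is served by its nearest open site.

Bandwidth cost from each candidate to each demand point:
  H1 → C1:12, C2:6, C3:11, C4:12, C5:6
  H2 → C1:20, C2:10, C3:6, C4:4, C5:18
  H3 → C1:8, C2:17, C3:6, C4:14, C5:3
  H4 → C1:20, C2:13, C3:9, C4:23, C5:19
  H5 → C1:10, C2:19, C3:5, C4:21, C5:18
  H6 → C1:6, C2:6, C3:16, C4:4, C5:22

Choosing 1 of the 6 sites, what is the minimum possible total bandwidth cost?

Open {H1}.
  C1→H1 12, C2→H1 6, C3→H1 11, C4→H1 12, C5→H1 6  ⇒ total 47.
Compare {H3}: total 48.
Compare {H6}: total 54.
No size-1 selection does better; minimum is 47.

47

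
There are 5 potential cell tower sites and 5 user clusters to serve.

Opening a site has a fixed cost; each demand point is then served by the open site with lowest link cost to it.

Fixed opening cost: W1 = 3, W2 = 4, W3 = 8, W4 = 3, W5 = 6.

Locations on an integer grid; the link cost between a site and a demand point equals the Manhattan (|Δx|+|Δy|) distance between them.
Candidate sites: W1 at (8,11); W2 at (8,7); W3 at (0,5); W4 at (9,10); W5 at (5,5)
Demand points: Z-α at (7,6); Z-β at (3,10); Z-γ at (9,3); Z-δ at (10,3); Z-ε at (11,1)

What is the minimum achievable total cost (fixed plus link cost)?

34

Open {W2}: assign each demand point to its cheapest open site.
  Z-α→W2 2, Z-β→W2 8, Z-γ→W2 5, Z-δ→W2 6, Z-ε→W2 9
  link cost 30, fixed 4 → total 34.
Compare {W1, W2}: link cost 28 + fixed 7 = 35.
Compare {W2, W4}: link cost 28 + fixed 7 = 35.
Compare {W1, W2, W4}: link cost 28 + fixed 10 = 38.
All other subsets cost ≥ 35. Minimum total cost: 34.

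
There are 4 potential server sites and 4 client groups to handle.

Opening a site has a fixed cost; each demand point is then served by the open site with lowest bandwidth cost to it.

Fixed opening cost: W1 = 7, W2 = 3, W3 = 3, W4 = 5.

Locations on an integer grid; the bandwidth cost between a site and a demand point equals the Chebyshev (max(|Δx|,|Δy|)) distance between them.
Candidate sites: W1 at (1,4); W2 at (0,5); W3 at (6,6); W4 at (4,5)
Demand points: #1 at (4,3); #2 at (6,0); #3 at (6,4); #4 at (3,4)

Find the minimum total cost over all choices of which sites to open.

Open {W4}: assign each demand point to its cheapest open site.
  #1→W4 2, #2→W4 5, #3→W4 2, #4→W4 1
  bandwidth cost 10, fixed 5 → total 15.
Compare {W3}: bandwidth cost 14 + fixed 3 = 17.
Compare {W2, W4}: bandwidth cost 10 + fixed 8 = 18.
Compare {W3, W4}: bandwidth cost 10 + fixed 8 = 18.
All other subsets cost ≥ 17. Minimum total cost: 15.

15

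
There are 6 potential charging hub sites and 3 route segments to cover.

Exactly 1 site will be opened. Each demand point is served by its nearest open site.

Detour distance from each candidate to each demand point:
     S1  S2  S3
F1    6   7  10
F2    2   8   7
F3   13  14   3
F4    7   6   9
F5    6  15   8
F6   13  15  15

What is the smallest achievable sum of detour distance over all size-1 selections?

17

Open {F2}.
  S1→F2 2, S2→F2 8, S3→F2 7  ⇒ total 17.
Compare {F4}: total 22.
Compare {F1}: total 23.
No size-1 selection does better; minimum is 17.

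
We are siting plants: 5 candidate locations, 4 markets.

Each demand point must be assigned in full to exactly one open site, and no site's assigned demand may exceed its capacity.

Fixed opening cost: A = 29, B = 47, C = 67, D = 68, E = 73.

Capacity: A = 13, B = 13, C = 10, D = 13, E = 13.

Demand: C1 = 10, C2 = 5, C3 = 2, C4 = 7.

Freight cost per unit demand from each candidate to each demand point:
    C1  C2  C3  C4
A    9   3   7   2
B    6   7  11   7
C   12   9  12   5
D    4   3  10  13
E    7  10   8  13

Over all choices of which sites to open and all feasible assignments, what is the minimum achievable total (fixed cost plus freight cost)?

Open {A, D}; cheapest assignment that respects the capacities:
  A (cap 13, load 12): C2, C4 — cost 5×3 + 7×2 = 29
  D (cap 13, load 12): C1, C3 — cost 10×4 + 2×10 = 60
  Shipping 89, fixed 97 → total 186.
  Any other capacity-feasible assignment to {A, D} ships for at least 89.
Compare {A, B}: its best feasible assignment gives total 187.
Compare {A, E}: its best feasible assignment gives total 217.
Every other set of open sites that can feasibly serve all demand totals ≥ 187 even under its best assignment. Minimum: 186.

186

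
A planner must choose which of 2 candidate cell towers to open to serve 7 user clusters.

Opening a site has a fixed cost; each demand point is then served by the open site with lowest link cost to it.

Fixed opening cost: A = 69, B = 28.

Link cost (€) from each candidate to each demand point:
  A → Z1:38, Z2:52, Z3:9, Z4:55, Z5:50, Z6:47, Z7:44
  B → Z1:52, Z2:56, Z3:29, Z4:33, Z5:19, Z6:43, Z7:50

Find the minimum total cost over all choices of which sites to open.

Open {B}: assign each demand point to its cheapest open site.
  Z1→B 52, Z2→B 56, Z3→B 29, Z4→B 33, Z5→B 19, Z6→B 43, Z7→B 50
  link cost 282, fixed 28 → total 310.
Compare {A, B}: link cost 238 + fixed 97 = 335.
Compare {A}: link cost 295 + fixed 69 = 364.

310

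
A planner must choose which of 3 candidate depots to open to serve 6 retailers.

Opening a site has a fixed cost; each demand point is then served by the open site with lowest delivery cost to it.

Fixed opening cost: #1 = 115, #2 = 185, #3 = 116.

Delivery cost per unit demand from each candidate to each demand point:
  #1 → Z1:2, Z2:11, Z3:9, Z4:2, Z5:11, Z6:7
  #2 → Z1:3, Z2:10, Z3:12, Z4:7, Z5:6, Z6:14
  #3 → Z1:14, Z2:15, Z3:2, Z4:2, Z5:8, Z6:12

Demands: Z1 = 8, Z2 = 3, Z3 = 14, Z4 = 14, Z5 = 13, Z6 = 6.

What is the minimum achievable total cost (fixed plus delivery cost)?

482

Open {#1, #3}: assign each demand point to its cheapest open site.
  Z1→#1 8×2=16, Z2→#1 3×11=33, Z3→#3 14×2=28, Z4→#1 14×2=28, Z5→#3 13×8=104, Z6→#1 6×7=42
  delivery cost 251, fixed 231 → total 482.
Compare {#1}: delivery cost 388 + fixed 115 = 503.
Compare {#3}: delivery cost 389 + fixed 116 = 505.
Compare {#2, #3}: delivery cost 260 + fixed 301 = 561.
All other subsets cost ≥ 503. Minimum total cost: 482.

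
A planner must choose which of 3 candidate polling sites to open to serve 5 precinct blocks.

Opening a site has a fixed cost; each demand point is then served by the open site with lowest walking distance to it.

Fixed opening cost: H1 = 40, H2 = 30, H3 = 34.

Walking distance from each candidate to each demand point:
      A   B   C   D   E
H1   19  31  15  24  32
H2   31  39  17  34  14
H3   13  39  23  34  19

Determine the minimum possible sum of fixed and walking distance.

Open {H1}: assign each demand point to its cheapest open site.
  A→H1 19, B→H1 31, C→H1 15, D→H1 24, E→H1 32
  walking distance 121, fixed 40 → total 161.
Compare {H3}: walking distance 128 + fixed 34 = 162.
Compare {H2}: walking distance 135 + fixed 30 = 165.
Compare {H1, H2}: walking distance 103 + fixed 70 = 173.
All other subsets cost ≥ 162. Minimum total cost: 161.

161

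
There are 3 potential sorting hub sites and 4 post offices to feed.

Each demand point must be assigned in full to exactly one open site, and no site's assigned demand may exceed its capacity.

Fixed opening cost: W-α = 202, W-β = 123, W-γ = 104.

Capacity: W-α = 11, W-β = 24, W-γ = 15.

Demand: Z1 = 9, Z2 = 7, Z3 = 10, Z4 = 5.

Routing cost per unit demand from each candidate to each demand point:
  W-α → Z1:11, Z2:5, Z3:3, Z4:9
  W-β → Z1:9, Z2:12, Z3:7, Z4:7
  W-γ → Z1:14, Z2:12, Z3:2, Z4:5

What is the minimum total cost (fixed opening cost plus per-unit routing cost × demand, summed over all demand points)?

437

Open {W-β, W-γ}; cheapest assignment that respects the capacities:
  W-β (cap 24, load 16): Z1, Z2 — cost 9×9 + 7×12 = 165
  W-γ (cap 15, load 15): Z3, Z4 — cost 10×2 + 5×5 = 45
  Shipping 210, fixed 227 → total 437.
  Any other capacity-feasible assignment to {W-β, W-γ} ships for at least 210.
Compare {W-α, W-β}: its best feasible assignment gives total 546.
Compare {W-α, W-β, W-γ}: its best feasible assignment gives total 590.
Every other set of open sites that can feasibly serve all demand totals ≥ 546 even under its best assignment. Minimum: 437.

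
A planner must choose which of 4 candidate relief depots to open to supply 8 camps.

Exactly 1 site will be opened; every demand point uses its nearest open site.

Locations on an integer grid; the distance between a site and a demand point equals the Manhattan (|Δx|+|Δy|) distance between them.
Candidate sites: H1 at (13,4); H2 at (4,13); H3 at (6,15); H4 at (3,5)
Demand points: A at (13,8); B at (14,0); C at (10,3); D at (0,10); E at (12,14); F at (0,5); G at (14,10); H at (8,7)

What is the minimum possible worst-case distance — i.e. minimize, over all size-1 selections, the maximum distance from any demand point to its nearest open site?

Open {H4}.
  Farthest demand point is E at distance 18 (to H4); all others are ≤ 18.
With {H1} the worst case is 19.
With {H2} the worst case is 23.
No size-1 selection achieves below 18.

18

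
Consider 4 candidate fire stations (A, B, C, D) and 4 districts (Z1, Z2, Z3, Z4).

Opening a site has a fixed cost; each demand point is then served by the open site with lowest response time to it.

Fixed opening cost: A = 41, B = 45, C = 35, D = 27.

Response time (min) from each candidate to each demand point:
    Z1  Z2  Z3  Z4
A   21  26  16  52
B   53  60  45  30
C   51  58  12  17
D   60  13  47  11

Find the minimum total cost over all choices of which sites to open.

129

Open {A, D}: assign each demand point to its cheapest open site.
  Z1→A 21, Z2→D 13, Z3→A 16, Z4→D 11
  response time 61, fixed 68 → total 129.
Compare {C, D}: response time 87 + fixed 62 = 149.
Compare {A, C}: response time 76 + fixed 76 = 152.
Compare {A}: response time 115 + fixed 41 = 156.
All other subsets cost ≥ 149. Minimum total cost: 129.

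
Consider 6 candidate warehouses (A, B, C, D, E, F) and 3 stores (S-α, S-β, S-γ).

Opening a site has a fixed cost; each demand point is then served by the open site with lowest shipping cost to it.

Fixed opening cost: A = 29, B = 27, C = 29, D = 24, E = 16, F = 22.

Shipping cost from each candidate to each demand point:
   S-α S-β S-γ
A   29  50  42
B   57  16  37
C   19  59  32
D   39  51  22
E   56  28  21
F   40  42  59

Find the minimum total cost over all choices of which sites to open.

113

Open {C, E}: assign each demand point to its cheapest open site.
  S-α→C 19, S-β→E 28, S-γ→E 21
  shipping cost 68, fixed 45 → total 113.
Compare {E}: shipping cost 105 + fixed 16 = 121.
Compare {A, E}: shipping cost 78 + fixed 45 = 123.
Compare {B, C}: shipping cost 67 + fixed 56 = 123.
All other subsets cost ≥ 121. Minimum total cost: 113.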